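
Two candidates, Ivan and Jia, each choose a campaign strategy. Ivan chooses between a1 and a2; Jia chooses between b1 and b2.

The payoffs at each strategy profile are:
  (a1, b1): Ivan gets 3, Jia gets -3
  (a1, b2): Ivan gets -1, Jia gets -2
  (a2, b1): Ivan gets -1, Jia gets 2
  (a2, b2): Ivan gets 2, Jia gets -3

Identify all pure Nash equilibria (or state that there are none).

(a1, b1): Jia prefers b2 (-2 > -3) — not an equilibrium.
(a1, b2): Ivan prefers a2 (2 > -1) — not an equilibrium.
(a2, b1): Ivan prefers a1 (3 > -1) — not an equilibrium.
(a2, b2): Jia prefers b1 (2 > -3) — not an equilibrium.

none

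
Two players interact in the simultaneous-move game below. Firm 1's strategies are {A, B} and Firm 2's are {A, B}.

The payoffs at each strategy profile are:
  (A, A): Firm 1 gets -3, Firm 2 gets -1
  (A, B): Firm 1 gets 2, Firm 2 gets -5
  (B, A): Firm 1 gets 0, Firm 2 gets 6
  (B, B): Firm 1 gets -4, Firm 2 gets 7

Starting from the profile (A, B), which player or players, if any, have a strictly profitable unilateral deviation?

Firm 2

Firm 1 at (A, B) earns 2; deviating to B yields -4 — not better.
Firm 2 earns -5; deviating to A yields -1 — a strict improvement.
Only Firm 2 has a strictly profitable deviation.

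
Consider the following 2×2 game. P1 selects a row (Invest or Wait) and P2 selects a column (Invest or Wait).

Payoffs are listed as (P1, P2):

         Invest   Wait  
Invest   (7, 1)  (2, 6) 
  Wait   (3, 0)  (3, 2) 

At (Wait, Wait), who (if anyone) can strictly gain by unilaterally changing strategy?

P1 at (Wait, Wait) earns 3; deviating to Invest yields 2 — not better.
P2 earns 2; deviating to Invest yields 0 — not better.
Neither player can strictly improve; the profile is a Nash equilibrium.

Neither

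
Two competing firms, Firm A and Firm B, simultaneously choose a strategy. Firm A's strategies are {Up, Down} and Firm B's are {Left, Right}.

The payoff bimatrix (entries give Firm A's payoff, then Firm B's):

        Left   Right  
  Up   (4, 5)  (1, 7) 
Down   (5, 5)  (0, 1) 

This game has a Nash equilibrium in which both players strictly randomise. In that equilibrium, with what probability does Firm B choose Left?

Let c be the probability that Firm B plays Left. In a completely mixed equilibrium, Firm A must be indifferent between Up and Down.
Firm A's expected payoff from Up is 4c + (1−c); from Down it is 5c.
Setting these equal: 3c + 1 = 5c, so c = 1/2.

1/2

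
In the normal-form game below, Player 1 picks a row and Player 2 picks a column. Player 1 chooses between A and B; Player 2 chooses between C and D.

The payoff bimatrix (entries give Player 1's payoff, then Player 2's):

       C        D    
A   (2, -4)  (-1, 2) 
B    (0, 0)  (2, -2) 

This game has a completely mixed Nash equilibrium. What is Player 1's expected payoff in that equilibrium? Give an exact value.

4/5

First find y, the probability Player 2 plays C, from Player 1's indifference between A and B: 2y − (1−y) = 2(1−y), giving y = 3/5.
Since Player 1 is indifferent in equilibrium, Player 1's expected payoff equals the payoff from either row against (3/5, 2/5). Using A: 2(3/5) − (2/5) = 4/5.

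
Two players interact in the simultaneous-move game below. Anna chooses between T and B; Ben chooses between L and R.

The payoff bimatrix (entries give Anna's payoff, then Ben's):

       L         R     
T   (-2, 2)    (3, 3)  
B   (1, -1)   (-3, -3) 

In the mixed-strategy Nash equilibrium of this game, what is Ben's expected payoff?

1

First find p, the probability Anna plays T, from Ben's indifference between L and R: 2p − (1−p) = 3p − 3(1−p), giving p = 2/3.
Since Ben is indifferent in equilibrium, Ben's expected payoff equals the payoff from either column against (2/3, 1/3). Using L: 2(2/3) − (1/3) = 1.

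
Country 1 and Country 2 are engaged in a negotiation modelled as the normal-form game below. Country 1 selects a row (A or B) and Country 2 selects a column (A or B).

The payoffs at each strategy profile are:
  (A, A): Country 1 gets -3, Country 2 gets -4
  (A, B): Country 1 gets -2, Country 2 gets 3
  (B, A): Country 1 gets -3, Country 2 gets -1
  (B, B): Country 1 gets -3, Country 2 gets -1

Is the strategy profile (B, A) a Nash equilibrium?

At (B, A), Country 1 earns -3; switching to A would give -3, so Country 1 has no profitable deviation.
Country 2 earns -1; switching to B would give -1, so Country 2 has no profitable deviation.
Neither player can gain by a unilateral deviation, so this profile is a Nash equilibrium.

Yes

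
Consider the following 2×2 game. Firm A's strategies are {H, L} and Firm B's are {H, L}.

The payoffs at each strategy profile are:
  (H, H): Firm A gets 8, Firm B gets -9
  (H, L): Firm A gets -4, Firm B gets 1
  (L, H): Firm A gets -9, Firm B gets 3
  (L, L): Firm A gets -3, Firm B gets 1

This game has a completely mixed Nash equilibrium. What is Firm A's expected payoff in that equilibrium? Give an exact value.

-10/3

First find q, the probability Firm B plays H, from Firm A's indifference between H and L: 8q − 4(1−q) = −9q − 3(1−q), giving q = 1/18.
Since Firm A is indifferent in equilibrium, Firm A's expected payoff equals the payoff from either row against (1/18, 17/18). Using H: 8(1/18) − 4(17/18) = -10/3.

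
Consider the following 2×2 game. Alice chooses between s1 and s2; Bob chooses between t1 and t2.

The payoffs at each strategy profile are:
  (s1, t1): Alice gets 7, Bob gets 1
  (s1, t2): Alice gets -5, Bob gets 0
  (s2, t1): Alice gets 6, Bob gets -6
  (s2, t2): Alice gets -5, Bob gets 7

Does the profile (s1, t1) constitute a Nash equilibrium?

Yes

At (s1, t1), Alice earns 7; switching to s2 would give 6, so Alice has no profitable deviation.
Bob earns 1; switching to t2 would give 0, so Bob has no profitable deviation.
Neither player can gain by a unilateral deviation, so this profile is a Nash equilibrium.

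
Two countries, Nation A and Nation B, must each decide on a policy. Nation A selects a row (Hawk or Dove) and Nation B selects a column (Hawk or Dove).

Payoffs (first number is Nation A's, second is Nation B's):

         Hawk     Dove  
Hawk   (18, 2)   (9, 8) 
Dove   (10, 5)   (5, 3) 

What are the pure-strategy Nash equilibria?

(Hawk, Dove)

(Hawk, Hawk): Nation B prefers Dove (8 > 2) — not an equilibrium.
(Hawk, Dove): Nation A gets 9 ≥ 5 from Dove, and Nation B gets 8 ≥ 2 from Hawk — Nash equilibrium.
(Dove, Hawk): Nation A prefers Hawk (18 > 10) — not an equilibrium.
(Dove, Dove): Nation A prefers Hawk (9 > 5); Nation B prefers Hawk (5 > 3) — not an equilibrium.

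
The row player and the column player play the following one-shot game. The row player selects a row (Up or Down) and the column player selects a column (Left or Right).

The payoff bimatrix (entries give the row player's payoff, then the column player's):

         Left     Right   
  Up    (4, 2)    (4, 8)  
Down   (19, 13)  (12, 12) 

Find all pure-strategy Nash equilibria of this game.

(Down, Left)

(Up, Left): the row player prefers Down (19 > 4); the column player prefers Right (8 > 2) — not an equilibrium.
(Up, Right): the row player prefers Down (12 > 4) — not an equilibrium.
(Down, Left): the row player gets 19 ≥ 4 from Up, and the column player gets 13 ≥ 12 from Right — Nash equilibrium.
(Down, Right): the column player prefers Left (13 > 12) — not an equilibrium.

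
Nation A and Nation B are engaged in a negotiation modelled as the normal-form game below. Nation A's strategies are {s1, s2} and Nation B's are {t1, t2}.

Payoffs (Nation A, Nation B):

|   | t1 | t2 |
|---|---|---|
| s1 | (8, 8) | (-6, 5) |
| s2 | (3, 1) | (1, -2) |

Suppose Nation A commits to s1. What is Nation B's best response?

Against s1, Nation B earns 8 from t1 and 5 from t2.
So t1 is the best response.

t1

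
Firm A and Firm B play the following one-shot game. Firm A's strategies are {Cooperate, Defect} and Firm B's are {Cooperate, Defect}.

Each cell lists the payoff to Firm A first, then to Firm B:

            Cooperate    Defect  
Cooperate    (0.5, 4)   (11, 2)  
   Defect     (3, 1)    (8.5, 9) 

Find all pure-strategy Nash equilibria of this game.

none

(Cooperate, Cooperate): Firm A prefers Defect (3 > 0.5) — not an equilibrium.
(Cooperate, Defect): Firm B prefers Cooperate (4 > 2) — not an equilibrium.
(Defect, Cooperate): Firm B prefers Defect (9 > 1) — not an equilibrium.
(Defect, Defect): Firm A prefers Cooperate (11 > 8.5) — not an equilibrium.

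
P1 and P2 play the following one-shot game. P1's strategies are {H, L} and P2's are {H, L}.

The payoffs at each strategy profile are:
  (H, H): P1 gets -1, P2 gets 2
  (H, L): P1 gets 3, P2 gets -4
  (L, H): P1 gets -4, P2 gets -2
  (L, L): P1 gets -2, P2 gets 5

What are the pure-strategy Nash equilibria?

(H, H): P1 gets -1 ≥ -4 from L, and P2 gets 2 ≥ -4 from L — Nash equilibrium.
(H, L): P2 prefers H (2 > -4) — not an equilibrium.
(L, H): P1 prefers H (-1 > -4); P2 prefers L (5 > -2) — not an equilibrium.
(L, L): P1 prefers H (3 > -2) — not an equilibrium.

(H, H)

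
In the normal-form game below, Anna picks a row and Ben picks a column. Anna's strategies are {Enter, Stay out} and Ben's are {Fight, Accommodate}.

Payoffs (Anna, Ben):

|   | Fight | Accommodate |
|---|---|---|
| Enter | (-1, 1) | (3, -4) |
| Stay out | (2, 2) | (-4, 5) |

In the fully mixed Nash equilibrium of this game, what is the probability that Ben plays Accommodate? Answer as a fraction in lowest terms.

3/10

Let q be the probability that Ben plays Fight. In a completely mixed equilibrium, Anna must be indifferent between Enter and Stay out.
Anna's expected payoff from Enter is −q + 3(1−q); from Stay out it is 2q − 4(1−q).
Setting these equal: −4q + 3 = 6q − 4, so q = 7/10.
Therefore Ben plays Accommodate with probability 1 − 7/10 = 3/10.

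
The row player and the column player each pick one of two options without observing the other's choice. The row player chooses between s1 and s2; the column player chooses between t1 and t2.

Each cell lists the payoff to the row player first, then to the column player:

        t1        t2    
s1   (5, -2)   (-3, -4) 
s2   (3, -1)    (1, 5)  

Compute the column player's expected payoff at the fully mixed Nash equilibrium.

-7/4

First find p, the probability the row player plays s1, from the column player's indifference between t1 and t2: −2p − (1−p) = −4p + 5(1−p), giving p = 3/4.
Since the column player is indifferent in equilibrium, the column player's expected payoff equals the payoff from either column against (3/4, 1/4). Using t1: −2(3/4) − (1/4) = -7/4.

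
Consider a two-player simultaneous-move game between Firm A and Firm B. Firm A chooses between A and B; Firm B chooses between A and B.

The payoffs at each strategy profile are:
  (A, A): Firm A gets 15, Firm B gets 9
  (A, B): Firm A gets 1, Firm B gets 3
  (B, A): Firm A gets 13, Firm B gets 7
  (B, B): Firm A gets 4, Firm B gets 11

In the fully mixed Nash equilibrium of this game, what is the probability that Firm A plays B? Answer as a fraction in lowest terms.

3/5

Let p be the probability that Firm A plays A. In a completely mixed equilibrium, Firm B must be indifferent between A and B.
Firm B's expected payoff from A is 9p + 7(1−p); from B it is 3p + 11(1−p).
Setting these equal: 2p + 7 = −8p + 11, so p = 2/5.
Therefore Firm A plays B with probability 1 − 2/5 = 3/5.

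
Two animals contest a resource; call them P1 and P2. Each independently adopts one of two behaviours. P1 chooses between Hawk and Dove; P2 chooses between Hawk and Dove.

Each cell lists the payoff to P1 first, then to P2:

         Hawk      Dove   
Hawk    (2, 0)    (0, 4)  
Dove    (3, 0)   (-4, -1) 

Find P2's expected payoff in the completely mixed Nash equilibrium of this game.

First find p, the probability P1 plays Hawk, from P2's indifference between Hawk and Dove: 0 = 4p − (1−p), giving p = 1/5.
Since P2 is indifferent in equilibrium, P2's expected payoff equals the payoff from either column against (1/5, 4/5). Using Hawk: 0 = 0.

0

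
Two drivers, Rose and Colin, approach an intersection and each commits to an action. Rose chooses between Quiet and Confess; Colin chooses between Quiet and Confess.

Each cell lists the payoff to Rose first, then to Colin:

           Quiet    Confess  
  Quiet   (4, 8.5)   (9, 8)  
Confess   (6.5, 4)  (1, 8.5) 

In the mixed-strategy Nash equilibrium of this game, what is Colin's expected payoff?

First find x, the probability Rose plays Quiet, from Colin's indifference between Quiet and Confess: 8.5x + 4(1−x) = 8x + 8.5(1−x), giving x = 9/10.
Since Colin is indifferent in equilibrium, Colin's expected payoff equals the payoff from either column against (9/10, 1/10). Using Quiet: 8.5(9/10) + 4(1/10) = 161/20.

161/20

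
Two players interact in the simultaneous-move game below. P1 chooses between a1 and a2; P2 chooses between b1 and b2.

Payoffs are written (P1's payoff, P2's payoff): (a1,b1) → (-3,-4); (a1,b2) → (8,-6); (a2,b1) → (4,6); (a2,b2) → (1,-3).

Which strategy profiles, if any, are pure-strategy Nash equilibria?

(a2, b1)

(a1, b1): P1 prefers a2 (4 > -3) — not an equilibrium.
(a1, b2): P2 prefers b1 (-4 > -6) — not an equilibrium.
(a2, b1): P1 gets 4 ≥ -3 from a1, and P2 gets 6 ≥ -3 from b2 — Nash equilibrium.
(a2, b2): P1 prefers a1 (8 > 1); P2 prefers b1 (6 > -3) — not an equilibrium.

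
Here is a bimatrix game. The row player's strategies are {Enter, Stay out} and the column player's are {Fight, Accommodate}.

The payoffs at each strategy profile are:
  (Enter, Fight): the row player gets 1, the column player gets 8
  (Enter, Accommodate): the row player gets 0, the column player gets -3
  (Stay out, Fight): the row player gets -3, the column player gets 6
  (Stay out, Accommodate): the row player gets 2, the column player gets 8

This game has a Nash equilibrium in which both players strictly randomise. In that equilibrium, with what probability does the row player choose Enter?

2/13

Let x be the probability that the row player plays Enter. In a completely mixed equilibrium, the column player must be indifferent between Fight and Accommodate.
The column player's expected payoff from Fight is 8x + 6(1−x); from Accommodate it is −3x + 8(1−x).
Setting these equal: 2x + 6 = −11x + 8, so x = 2/13.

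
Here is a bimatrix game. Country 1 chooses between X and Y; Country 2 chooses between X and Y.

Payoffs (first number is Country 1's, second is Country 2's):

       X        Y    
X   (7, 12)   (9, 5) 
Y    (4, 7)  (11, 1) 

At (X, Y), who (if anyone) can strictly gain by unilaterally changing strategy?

Country 1 at (X, Y) earns 9; deviating to Y yields 11 — a strict improvement.
Country 2 earns 5; deviating to X yields 12 — a strict improvement.
Both Country 1 and Country 2 have strictly profitable deviations.

Both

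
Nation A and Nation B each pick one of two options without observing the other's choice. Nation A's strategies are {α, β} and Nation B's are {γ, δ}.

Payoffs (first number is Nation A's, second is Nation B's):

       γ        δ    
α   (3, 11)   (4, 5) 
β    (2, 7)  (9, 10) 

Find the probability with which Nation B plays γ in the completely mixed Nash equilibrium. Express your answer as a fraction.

Let q be the probability that Nation B plays γ. In a completely mixed equilibrium, Nation A must be indifferent between α and β.
Nation A's expected payoff from α is 3q + 4(1−q); from β it is 2q + 9(1−q).
Setting these equal: −q + 4 = −7q + 9, so q = 5/6.

5/6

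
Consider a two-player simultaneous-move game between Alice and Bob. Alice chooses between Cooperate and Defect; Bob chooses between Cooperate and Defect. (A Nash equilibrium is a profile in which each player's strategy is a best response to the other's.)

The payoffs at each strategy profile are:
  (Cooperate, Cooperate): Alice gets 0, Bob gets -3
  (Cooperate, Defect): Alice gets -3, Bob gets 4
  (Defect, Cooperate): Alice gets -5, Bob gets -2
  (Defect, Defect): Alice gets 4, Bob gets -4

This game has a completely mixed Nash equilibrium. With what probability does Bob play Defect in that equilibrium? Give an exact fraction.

5/12

Let q be the probability that Bob plays Cooperate. In a completely mixed equilibrium, Alice must be indifferent between Cooperate and Defect.
Alice's expected payoff from Cooperate is −3(1−q); from Defect it is −5q + 4(1−q).
Setting these equal: 3q − 3 = −9q + 4, so q = 7/12.
Therefore Bob plays Defect with probability 1 − 7/12 = 5/12.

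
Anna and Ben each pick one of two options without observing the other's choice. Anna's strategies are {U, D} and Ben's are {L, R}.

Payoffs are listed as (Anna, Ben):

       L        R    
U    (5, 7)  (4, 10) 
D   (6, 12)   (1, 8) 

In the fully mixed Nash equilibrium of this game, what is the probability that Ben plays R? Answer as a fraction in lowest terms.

Let q be the probability that Ben plays L. In a completely mixed equilibrium, Anna must be indifferent between U and D.
Anna's expected payoff from U is 5q + 4(1−q); from D it is 6q + (1−q).
Setting these equal: q + 4 = 5q + 1, so q = 3/4.
Therefore Ben plays R with probability 1 − 3/4 = 1/4.

1/4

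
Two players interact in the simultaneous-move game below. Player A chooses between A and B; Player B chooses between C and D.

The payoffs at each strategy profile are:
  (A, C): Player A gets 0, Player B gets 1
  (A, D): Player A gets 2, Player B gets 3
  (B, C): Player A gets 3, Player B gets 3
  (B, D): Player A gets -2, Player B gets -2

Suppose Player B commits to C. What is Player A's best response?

B

Against C, Player A earns 0 from A and 3 from B.
So B is the best response.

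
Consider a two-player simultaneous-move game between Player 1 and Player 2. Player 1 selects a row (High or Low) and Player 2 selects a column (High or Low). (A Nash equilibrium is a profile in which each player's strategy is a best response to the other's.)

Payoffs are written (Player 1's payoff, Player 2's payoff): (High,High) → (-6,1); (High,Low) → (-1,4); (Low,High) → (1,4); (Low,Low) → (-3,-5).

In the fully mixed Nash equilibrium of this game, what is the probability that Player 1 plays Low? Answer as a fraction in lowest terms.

Let p be the probability that Player 1 plays High. In a completely mixed equilibrium, Player 2 must be indifferent between High and Low.
Player 2's expected payoff from High is p + 4(1−p); from Low it is 4p − 5(1−p).
Setting these equal: −3p + 4 = 9p − 5, so p = 3/4.
Therefore Player 1 plays Low with probability 1 − 3/4 = 1/4.

1/4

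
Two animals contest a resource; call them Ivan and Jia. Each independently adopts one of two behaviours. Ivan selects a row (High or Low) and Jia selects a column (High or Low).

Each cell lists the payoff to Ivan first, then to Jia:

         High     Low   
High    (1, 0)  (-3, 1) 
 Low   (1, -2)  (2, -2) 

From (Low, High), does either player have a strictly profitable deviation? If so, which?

Neither

Ivan at (Low, High) earns 1; deviating to High yields 1 — not better.
Jia earns -2; deviating to Low yields -2 — not better.
Neither player can strictly improve; the profile is a Nash equilibrium.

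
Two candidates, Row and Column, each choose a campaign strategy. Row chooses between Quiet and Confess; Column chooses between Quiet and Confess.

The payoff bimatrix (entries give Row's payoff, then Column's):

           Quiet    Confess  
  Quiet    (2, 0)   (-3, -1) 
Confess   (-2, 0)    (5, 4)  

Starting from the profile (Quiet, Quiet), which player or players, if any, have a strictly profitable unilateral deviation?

Row at (Quiet, Quiet) earns 2; deviating to Confess yields -2 — not better.
Column earns 0; deviating to Confess yields -1 — not better.
Neither player can strictly improve; the profile is a Nash equilibrium.

Neither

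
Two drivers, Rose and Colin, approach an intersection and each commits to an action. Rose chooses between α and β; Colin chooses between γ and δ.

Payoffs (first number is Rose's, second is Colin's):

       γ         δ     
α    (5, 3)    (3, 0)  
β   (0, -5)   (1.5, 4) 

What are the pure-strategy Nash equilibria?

(α, γ): Rose gets 5 ≥ 0 from β, and Colin gets 3 ≥ 0 from δ — Nash equilibrium.
(α, δ): Colin prefers γ (3 > 0) — not an equilibrium.
(β, γ): Rose prefers α (5 > 0); Colin prefers δ (4 > -5) — not an equilibrium.
(β, δ): Rose prefers α (3 > 1.5) — not an equilibrium.

(α, γ)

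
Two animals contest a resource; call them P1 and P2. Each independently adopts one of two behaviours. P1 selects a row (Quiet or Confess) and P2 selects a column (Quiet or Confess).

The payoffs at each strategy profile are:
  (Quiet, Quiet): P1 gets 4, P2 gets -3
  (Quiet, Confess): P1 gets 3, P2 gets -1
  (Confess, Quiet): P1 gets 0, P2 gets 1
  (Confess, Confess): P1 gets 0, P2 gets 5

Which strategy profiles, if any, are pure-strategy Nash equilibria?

(Quiet, Quiet): P2 prefers Confess (-1 > -3) — not an equilibrium.
(Quiet, Confess): P1 gets 3 ≥ 0 from Confess, and P2 gets -1 ≥ -3 from Quiet — Nash equilibrium.
(Confess, Quiet): P1 prefers Quiet (4 > 0); P2 prefers Confess (5 > 1) — not an equilibrium.
(Confess, Confess): P1 prefers Quiet (3 > 0) — not an equilibrium.

(Quiet, Confess)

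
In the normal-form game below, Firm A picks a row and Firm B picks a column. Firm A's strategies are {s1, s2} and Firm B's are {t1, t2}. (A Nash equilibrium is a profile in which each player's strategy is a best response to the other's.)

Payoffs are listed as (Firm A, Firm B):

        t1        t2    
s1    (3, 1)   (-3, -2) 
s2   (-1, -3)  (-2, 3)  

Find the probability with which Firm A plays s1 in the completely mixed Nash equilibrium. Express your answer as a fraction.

Let r be the probability that Firm A plays s1. In a completely mixed equilibrium, Firm B must be indifferent between t1 and t2.
Firm B's expected payoff from t1 is r − 3(1−r); from t2 it is −2r + 3(1−r).
Setting these equal: 4r − 3 = −5r + 3, so r = 2/3.

2/3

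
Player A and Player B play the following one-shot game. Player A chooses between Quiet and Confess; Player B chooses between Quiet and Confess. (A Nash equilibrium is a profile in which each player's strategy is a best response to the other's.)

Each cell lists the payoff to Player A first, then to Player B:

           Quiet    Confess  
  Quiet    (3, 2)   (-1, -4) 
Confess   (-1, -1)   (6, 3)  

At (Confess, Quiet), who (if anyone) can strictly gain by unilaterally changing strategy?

Both

Player A at (Confess, Quiet) earns -1; deviating to Quiet yields 3 — a strict improvement.
Player B earns -1; deviating to Confess yields 3 — a strict improvement.
Both Player A and Player B have strictly profitable deviations.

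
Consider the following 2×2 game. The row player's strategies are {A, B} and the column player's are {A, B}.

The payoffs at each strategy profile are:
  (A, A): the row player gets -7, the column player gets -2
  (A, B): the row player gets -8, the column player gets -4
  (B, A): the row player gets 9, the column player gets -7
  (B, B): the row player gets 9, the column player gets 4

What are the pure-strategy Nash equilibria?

(A, A): the row player prefers B (9 > -7) — not an equilibrium.
(A, B): the row player prefers B (9 > -8); the column player prefers A (-2 > -4) — not an equilibrium.
(B, A): the column player prefers B (4 > -7) — not an equilibrium.
(B, B): the row player gets 9 ≥ -8 from A, and the column player gets 4 ≥ -7 from A — Nash equilibrium.

(B, B)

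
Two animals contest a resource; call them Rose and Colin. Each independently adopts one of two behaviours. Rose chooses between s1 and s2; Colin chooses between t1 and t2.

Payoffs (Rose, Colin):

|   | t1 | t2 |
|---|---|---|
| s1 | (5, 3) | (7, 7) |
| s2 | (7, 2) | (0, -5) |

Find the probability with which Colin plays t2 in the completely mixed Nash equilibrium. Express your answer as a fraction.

2/9

Let y be the probability that Colin plays t1. In a completely mixed equilibrium, Rose must be indifferent between s1 and s2.
Rose's expected payoff from s1 is 5y + 7(1−y); from s2 it is 7y.
Setting these equal: −2y + 7 = 7y, so y = 7/9.
Therefore Colin plays t2 with probability 1 − 7/9 = 2/9.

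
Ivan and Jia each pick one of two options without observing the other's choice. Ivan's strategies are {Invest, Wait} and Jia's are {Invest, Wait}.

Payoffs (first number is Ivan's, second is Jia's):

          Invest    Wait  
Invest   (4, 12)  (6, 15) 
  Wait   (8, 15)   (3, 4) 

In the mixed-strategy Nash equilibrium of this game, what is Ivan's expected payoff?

First find y, the probability Jia plays Invest, from Ivan's indifference between Invest and Wait: 4y + 6(1−y) = 8y + 3(1−y), giving y = 3/7.
Since Ivan is indifferent in equilibrium, Ivan's expected payoff equals the payoff from either row against (3/7, 4/7). Using Invest: 4(3/7) + 6(4/7) = 36/7.

36/7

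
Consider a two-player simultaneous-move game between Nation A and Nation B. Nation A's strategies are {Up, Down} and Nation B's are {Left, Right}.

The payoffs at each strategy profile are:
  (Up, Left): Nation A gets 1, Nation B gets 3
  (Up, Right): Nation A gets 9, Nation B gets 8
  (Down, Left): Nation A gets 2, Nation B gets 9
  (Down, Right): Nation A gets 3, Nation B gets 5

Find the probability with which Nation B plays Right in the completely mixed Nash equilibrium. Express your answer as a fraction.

1/7

Let c be the probability that Nation B plays Left. In a completely mixed equilibrium, Nation A must be indifferent between Up and Down.
Nation A's expected payoff from Up is c + 9(1−c); from Down it is 2c + 3(1−c).
Setting these equal: −8c + 9 = −c + 3, so c = 6/7.
Therefore Nation B plays Right with probability 1 − 6/7 = 1/7.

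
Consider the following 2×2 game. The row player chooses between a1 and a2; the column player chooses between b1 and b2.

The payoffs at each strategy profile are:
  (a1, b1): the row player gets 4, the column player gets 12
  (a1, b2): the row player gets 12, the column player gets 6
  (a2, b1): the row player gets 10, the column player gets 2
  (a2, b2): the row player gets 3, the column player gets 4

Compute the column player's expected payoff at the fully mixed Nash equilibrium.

9/2

First find x, the probability the row player plays a1, from the column player's indifference between b1 and b2: 12x + 2(1−x) = 6x + 4(1−x), giving x = 1/4.
Since the column player is indifferent in equilibrium, the column player's expected payoff equals the payoff from either column against (1/4, 3/4). Using b1: 12(1/4) + 2(3/4) = 9/2.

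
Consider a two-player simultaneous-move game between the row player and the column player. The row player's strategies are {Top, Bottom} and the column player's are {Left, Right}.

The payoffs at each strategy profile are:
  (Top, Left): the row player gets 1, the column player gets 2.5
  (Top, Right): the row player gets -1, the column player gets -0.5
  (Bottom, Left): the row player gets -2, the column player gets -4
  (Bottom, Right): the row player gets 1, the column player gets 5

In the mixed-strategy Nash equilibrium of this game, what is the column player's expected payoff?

7/8

First find x, the probability the row player plays Top, from the column player's indifference between Left and Right: 2.5x − 4(1−x) = −0.5x + 5(1−x), giving x = 3/4.
Since the column player is indifferent in equilibrium, the column player's expected payoff equals the payoff from either column against (3/4, 1/4). Using Left: 2.5(3/4) − 4(1/4) = 7/8.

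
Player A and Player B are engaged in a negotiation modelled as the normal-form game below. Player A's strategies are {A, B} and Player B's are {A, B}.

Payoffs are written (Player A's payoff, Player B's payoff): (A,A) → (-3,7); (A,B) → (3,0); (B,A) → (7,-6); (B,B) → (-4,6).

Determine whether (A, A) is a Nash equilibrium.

At (A, A), Player A earns -3; switching to B would give 7, so Player A would deviate.
Player B earns 7; switching to B would give 0, so Player B has no profitable deviation.
Since at least one player can profitably deviate, this is not a Nash equilibrium.

No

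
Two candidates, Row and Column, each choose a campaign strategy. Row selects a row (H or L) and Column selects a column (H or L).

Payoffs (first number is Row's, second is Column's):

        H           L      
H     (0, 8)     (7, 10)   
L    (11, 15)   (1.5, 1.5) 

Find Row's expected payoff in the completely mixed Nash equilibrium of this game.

First find y, the probability Column plays H, from Row's indifference between H and L: 7(1−y) = 11y + 1.5(1−y), giving y = 1/3.
Since Row is indifferent in equilibrium, Row's expected payoff equals the payoff from either row against (1/3, 2/3). Using H: 7(2/3) = 14/3.

14/3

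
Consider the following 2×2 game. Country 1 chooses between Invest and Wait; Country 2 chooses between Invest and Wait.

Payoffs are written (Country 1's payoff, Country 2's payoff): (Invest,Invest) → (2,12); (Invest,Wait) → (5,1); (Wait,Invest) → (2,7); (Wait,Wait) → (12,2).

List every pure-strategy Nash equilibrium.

(Invest, Invest) and (Wait, Invest)

(Invest, Invest): Country 1 gets 2 ≥ 2 from Wait, and Country 2 gets 12 ≥ 1 from Wait — Nash equilibrium.
(Invest, Wait): Country 1 prefers Wait (12 > 5); Country 2 prefers Invest (12 > 1) — not an equilibrium.
(Wait, Invest): Country 1 gets 2 ≥ 2 from Invest, and Country 2 gets 7 ≥ 2 from Wait — Nash equilibrium.
(Wait, Wait): Country 2 prefers Invest (7 > 2) — not an equilibrium.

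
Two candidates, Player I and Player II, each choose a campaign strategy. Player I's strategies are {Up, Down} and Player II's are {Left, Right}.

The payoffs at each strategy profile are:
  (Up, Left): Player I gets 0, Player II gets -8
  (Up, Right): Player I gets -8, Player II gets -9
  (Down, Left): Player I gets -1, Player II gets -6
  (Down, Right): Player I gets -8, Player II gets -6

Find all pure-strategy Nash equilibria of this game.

(Up, Left): Player I gets 0 ≥ -1 from Down, and Player II gets -8 ≥ -9 from Right — Nash equilibrium.
(Up, Right): Player II prefers Left (-8 > -9) — not an equilibrium.
(Down, Left): Player I prefers Up (0 > -1) — not an equilibrium.
(Down, Right): Player I gets -8 ≥ -8 from Up, and Player II gets -6 ≥ -6 from Left — Nash equilibrium.

(Up, Left) and (Down, Right)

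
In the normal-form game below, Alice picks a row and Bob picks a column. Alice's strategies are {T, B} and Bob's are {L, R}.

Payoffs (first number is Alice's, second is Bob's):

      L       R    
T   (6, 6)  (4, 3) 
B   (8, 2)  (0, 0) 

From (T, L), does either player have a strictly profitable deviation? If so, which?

Alice

Alice at (T, L) earns 6; deviating to B yields 8 — a strict improvement.
Bob earns 6; deviating to R yields 3 — not better.
Only Alice has a strictly profitable deviation.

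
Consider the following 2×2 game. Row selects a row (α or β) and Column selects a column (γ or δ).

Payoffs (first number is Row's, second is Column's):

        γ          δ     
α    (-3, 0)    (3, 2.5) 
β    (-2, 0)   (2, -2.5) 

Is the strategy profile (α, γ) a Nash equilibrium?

No

At (α, γ), Row earns -3; switching to β would give -2, so Row would deviate.
Column earns 0; switching to δ would give 2.5, so Column would deviate.
Since at least one player can profitably deviate, this is not a Nash equilibrium.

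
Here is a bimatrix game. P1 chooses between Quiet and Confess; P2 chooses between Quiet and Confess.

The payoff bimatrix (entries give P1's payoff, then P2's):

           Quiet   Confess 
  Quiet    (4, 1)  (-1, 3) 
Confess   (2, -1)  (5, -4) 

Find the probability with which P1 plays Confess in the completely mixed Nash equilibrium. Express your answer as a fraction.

2/5

Let x be the probability that P1 plays Quiet. In a completely mixed equilibrium, P2 must be indifferent between Quiet and Confess.
P2's expected payoff from Quiet is x − (1−x); from Confess it is 3x − 4(1−x).
Setting these equal: 2x − 1 = 7x − 4, so x = 3/5.
Therefore P1 plays Confess with probability 1 − 3/5 = 2/5.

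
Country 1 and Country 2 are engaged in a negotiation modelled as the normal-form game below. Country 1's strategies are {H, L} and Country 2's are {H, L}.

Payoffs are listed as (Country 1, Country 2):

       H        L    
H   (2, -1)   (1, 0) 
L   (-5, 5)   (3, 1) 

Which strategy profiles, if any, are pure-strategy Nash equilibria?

none

(H, H): Country 2 prefers L (0 > -1) — not an equilibrium.
(H, L): Country 1 prefers L (3 > 1) — not an equilibrium.
(L, H): Country 1 prefers H (2 > -5) — not an equilibrium.
(L, L): Country 2 prefers H (5 > 1) — not an equilibrium.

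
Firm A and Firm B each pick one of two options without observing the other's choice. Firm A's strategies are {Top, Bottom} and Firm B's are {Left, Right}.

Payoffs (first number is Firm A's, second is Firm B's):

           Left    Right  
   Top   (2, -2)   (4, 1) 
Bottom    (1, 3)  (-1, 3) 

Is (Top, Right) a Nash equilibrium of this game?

Yes

At (Top, Right), Firm A earns 4; switching to Bottom would give -1, so Firm A has no profitable deviation.
Firm B earns 1; switching to Left would give -2, so Firm B has no profitable deviation.
Neither player can gain by a unilateral deviation, so this profile is a Nash equilibrium.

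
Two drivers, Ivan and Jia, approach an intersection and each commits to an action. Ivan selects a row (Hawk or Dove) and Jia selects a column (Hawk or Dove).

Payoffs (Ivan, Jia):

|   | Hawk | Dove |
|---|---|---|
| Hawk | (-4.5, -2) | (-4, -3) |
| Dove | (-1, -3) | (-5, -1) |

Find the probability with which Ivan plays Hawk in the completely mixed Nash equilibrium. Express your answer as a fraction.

Let p be the probability that Ivan plays Hawk. In a completely mixed equilibrium, Jia must be indifferent between Hawk and Dove.
Jia's expected payoff from Hawk is −2p − 3(1−p); from Dove it is −3p − (1−p).
Setting these equal: p − 3 = −2p − 1, so p = 2/3.

2/3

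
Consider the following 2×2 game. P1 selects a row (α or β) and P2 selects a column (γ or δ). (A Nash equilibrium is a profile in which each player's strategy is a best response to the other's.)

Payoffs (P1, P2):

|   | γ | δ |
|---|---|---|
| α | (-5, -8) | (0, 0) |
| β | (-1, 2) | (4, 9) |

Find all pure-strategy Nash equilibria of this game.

(β, δ)

(α, γ): P1 prefers β (-1 > -5); P2 prefers δ (0 > -8) — not an equilibrium.
(α, δ): P1 prefers β (4 > 0) — not an equilibrium.
(β, γ): P2 prefers δ (9 > 2) — not an equilibrium.
(β, δ): P1 gets 4 ≥ 0 from α, and P2 gets 9 ≥ 2 from γ — Nash equilibrium.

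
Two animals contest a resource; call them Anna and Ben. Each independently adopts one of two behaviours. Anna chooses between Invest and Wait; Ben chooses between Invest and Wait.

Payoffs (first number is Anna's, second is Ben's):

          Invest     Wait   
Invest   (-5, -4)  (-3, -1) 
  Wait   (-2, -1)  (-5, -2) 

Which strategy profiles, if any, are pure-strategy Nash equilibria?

(Invest, Wait) and (Wait, Invest)

(Invest, Invest): Anna prefers Wait (-2 > -5); Ben prefers Wait (-1 > -4) — not an equilibrium.
(Invest, Wait): Anna gets -3 ≥ -5 from Wait, and Ben gets -1 ≥ -4 from Invest — Nash equilibrium.
(Wait, Invest): Anna gets -2 ≥ -5 from Invest, and Ben gets -1 ≥ -2 from Wait — Nash equilibrium.
(Wait, Wait): Anna prefers Invest (-3 > -5); Ben prefers Invest (-1 > -2) — not an equilibrium.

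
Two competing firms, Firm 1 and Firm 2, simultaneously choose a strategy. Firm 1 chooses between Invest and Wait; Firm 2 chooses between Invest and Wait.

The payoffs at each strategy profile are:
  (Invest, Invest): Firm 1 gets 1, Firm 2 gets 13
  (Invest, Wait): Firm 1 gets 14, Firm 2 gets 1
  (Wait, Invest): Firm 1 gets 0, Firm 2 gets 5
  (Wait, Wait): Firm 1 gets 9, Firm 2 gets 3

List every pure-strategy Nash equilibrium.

(Invest, Invest)

(Invest, Invest): Firm 1 gets 1 ≥ 0 from Wait, and Firm 2 gets 13 ≥ 1 from Wait — Nash equilibrium.
(Invest, Wait): Firm 2 prefers Invest (13 > 1) — not an equilibrium.
(Wait, Invest): Firm 1 prefers Invest (1 > 0) — not an equilibrium.
(Wait, Wait): Firm 1 prefers Invest (14 > 9); Firm 2 prefers Invest (5 > 3) — not an equilibrium.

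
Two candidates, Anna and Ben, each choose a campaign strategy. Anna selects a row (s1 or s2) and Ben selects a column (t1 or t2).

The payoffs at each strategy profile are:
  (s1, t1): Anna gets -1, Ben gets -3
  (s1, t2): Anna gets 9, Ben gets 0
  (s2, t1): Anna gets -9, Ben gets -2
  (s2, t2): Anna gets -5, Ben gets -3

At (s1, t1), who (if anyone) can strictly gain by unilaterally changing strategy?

Anna at (s1, t1) earns -1; deviating to s2 yields -9 — not better.
Ben earns -3; deviating to t2 yields 0 — a strict improvement.
Only Ben has a strictly profitable deviation.

Ben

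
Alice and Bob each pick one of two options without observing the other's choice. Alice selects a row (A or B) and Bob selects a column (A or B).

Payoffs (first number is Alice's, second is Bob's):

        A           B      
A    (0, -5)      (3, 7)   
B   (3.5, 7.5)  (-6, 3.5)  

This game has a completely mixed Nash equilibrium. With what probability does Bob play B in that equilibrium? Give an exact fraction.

Let y be the probability that Bob plays A. In a completely mixed equilibrium, Alice must be indifferent between A and B.
Alice's expected payoff from A is 3(1−y); from B it is 3.5y − 6(1−y).
Setting these equal: −3y + 3 = 9.5y − 6, so y = 18/25.
Therefore Bob plays B with probability 1 − 18/25 = 7/25.

7/25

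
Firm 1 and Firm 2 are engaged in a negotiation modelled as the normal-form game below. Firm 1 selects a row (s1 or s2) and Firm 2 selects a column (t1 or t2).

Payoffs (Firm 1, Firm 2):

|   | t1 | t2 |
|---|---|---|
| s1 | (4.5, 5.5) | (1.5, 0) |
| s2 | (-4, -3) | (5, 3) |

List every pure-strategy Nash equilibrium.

(s1, t1): Firm 1 gets 4.5 ≥ -4 from s2, and Firm 2 gets 5.5 ≥ 0 from t2 — Nash equilibrium.
(s1, t2): Firm 1 prefers s2 (5 > 1.5); Firm 2 prefers t1 (5.5 > 0) — not an equilibrium.
(s2, t1): Firm 1 prefers s1 (4.5 > -4); Firm 2 prefers t2 (3 > -3) — not an equilibrium.
(s2, t2): Firm 1 gets 5 ≥ 1.5 from s1, and Firm 2 gets 3 ≥ -3 from t1 — Nash equilibrium.

(s1, t1) and (s2, t2)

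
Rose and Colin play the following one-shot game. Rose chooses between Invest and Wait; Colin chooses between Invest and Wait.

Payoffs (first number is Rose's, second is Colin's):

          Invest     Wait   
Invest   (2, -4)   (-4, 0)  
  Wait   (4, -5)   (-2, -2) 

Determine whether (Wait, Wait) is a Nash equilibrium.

Yes

At (Wait, Wait), Rose earns -2; switching to Invest would give -4, so Rose has no profitable deviation.
Colin earns -2; switching to Invest would give -5, so Colin has no profitable deviation.
Neither player can gain by a unilateral deviation, so this profile is a Nash equilibrium.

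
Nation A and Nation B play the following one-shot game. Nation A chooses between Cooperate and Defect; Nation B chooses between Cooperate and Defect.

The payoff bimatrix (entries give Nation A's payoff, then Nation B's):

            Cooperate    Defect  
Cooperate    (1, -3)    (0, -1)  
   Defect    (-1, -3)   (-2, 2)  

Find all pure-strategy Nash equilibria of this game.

(Cooperate, Cooperate): Nation B prefers Defect (-1 > -3) — not an equilibrium.
(Cooperate, Defect): Nation A gets 0 ≥ -2 from Defect, and Nation B gets -1 ≥ -3 from Cooperate — Nash equilibrium.
(Defect, Cooperate): Nation A prefers Cooperate (1 > -1); Nation B prefers Defect (2 > -3) — not an equilibrium.
(Defect, Defect): Nation A prefers Cooperate (0 > -2) — not an equilibrium.

(Cooperate, Defect)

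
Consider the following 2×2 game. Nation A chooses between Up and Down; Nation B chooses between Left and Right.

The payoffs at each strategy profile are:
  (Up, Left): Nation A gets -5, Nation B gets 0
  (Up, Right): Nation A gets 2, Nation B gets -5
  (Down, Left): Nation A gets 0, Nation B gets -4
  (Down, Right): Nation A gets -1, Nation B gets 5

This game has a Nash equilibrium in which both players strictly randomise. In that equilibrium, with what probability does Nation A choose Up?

Let r be the probability that Nation A plays Up. In a completely mixed equilibrium, Nation B must be indifferent between Left and Right.
Nation B's expected payoff from Left is −4(1−r); from Right it is −5r + 5(1−r).
Setting these equal: 4r − 4 = −10r + 5, so r = 9/14.

9/14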